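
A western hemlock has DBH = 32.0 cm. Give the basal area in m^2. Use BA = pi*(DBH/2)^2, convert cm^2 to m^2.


Formula: BA = pi * (DBH/2)^2 / 10000  (cm^2 to m^2)
Radius = DBH/2 = 32.0/2 = 16.0 cm
BA = pi * 16.0^2 / 10000
   = 804.2477 cm^2 / 10000
   = 0.0804 m^2

0.0804


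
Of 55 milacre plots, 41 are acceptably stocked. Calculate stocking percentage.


Formula: Stocking % = stocked plots / total plots * 100
Stocking = 41 / 55 * 100
Stocking = 0.7455 * 100 = 74.5%

74.5


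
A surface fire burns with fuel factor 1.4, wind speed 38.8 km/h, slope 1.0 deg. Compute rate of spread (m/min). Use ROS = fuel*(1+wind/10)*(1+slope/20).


Formula: ROS = fuel * (1 + wind/10) * (1 + slope/20)
Wind factor = 1 + 38.8/10 = 4.88
Slope factor = 1 + 1.0/20 = 1.05
ROS = 1.4 * 4.88 * 1.05 = 7.17 m/min

7.17


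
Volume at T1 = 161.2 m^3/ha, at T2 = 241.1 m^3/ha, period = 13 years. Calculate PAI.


Formula: PAI = (V_T2 - V_T1) / (T2 - T1)
Volume increment = 241.1 - 161.2 = 79.9 m^3/ha
PAI = 79.9 / 13 = 6.15 m^3/ha/year

6.15


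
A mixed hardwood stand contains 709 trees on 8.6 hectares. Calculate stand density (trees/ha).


Formula: Stand Density = N_trees / Area_ha
Density = 709 trees / 8.6 ha
Density = 82 trees/ha

82


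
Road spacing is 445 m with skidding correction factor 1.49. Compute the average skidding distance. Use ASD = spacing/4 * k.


Formula: ASD = (spacing / 4) * correction
Uncorrected distance = spacing / 4 = 445 / 4 = 111.25 m
ASD = 111.25 * 1.49 = 166 m

166


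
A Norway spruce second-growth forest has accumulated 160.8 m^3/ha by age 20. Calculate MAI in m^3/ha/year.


Formula: MAI = Total Volume / Stand Age
MAI = 160.8 m^3/ha / 20 years
MAI = 8.04 m^3/ha/year

8.04


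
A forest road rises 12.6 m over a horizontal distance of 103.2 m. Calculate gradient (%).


Formula: Gradient = rise / run * 100
Gradient = 12.6 / 103.2 * 100 = 12.2%

12.2


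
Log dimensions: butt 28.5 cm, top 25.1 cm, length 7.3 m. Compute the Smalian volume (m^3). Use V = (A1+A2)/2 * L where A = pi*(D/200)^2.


Smalian: V = (A1 + A2)/2 * L,  A = pi*(D/200)^2
A1 = pi*(28.5/200)^2 = 0.063794 m^2
A2 = pi*(25.1/200)^2 = 0.049481 m^2
V = (0.063794+0.049481)/2*7.3 = 0.4135 m^3

0.4135


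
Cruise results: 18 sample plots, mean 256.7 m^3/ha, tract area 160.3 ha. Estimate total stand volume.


Formula: Total Volume = Mean Volume per ha * Total Area
Total Volume = 256.7 m^3/ha * 160.3 ha
Total Volume = 41149 m^3

41149


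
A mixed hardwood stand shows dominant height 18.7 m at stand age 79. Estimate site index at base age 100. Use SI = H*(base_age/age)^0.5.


Formula: SI = H_dom * (base_age / age)^0.5
Age ratio = 100 / 79 = 1.26582
sqrt(age_ratio) = 1.12509
SI = 18.7 * 1.12509 = 21.0 m

21.0


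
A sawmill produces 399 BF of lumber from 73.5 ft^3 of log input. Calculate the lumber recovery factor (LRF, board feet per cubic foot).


Formula: LRF = Lumber Output (BF) / Log Input (ft^3)
LRF = 399 BF / 73.5 ft^3
LRF = 5.43 BF/ft^3

5.43


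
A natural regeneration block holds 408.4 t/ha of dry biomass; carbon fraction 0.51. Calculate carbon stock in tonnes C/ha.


Formula: Carbon Stock = Biomass * Carbon Fraction
C = 408.4 t/ha * 0.51
C = 208.3 t C/ha

208.3


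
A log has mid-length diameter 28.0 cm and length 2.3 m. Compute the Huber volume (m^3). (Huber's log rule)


Huber: V = Am * L,  Am = pi*(Dm/200)^2
Am = pi*(28.0/200)^2 = 0.061575 m^2
V = 0.061575*2.3 = 0.1416 m^3

0.1416


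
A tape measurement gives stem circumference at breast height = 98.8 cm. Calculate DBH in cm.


Formula: DBH = C / pi
DBH = 98.8 / pi
pi = 3.14159...
DBH = 31.4 cm

31.4


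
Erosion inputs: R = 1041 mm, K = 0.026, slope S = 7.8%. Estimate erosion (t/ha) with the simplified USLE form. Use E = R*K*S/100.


Formula: E = R * K * S / 100  (simplified USLE)
R * K = 1041 * 0.026 = 27.066
E = 27.066 * 7.8 / 100 = 2.11 t/ha

2.11


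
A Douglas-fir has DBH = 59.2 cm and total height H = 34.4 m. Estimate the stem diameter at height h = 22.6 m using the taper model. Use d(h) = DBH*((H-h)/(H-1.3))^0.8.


Taper: d(h) = DBH * ((H - h) / (H - 1.3))^0.8
Numerator = H - h = 34.4 - 22.6 = 11.8 m
Denominator = H - 1.3 = 34.4 - 1.3 = 33.1 m
Ratio = 11.8 / 33.1 = 0.3565
d = 59.2 * 0.3565^0.8 = 25.9 cm

25.9


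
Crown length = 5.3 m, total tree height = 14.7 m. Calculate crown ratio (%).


Formula: Crown Ratio = (Crown Length / Total Height) * 100
CR = (5.3 m / 14.7 m) * 100
CR = 0.3605 * 100 = 36.1%

36.1


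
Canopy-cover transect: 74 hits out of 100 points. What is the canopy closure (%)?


Formula: Canopy closure = covered points / total points * 100
Closure = 74 / 100 * 100
Closure = 0.74 * 100 = 74.0%

74.0


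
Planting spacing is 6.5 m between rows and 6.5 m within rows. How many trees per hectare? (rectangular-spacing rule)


Formula: TPH = 10000 m^2/ha / (spacing_x * spacing_y)
Area per tree = 6.5 m * 6.5 m = 42.25 m^2
TPH = 10000 / 42.25 = 237 trees/ha

237


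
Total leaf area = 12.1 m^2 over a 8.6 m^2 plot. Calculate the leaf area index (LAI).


Formula: LAI = total leaf area / ground area  (dimensionless)
LAI = 12.1 m^2 / 8.6 m^2
LAI = 1.41

1.41


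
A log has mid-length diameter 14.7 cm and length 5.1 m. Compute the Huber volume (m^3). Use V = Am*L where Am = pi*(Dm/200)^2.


Huber: V = Am * L,  Am = pi*(Dm/200)^2
Am = pi*(14.7/200)^2 = 0.016972 m^2
V = 0.016972*5.1 = 0.0866 m^3

0.0866


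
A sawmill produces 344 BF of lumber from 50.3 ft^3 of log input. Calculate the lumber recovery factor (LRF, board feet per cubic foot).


Formula: LRF = Lumber Output (BF) / Log Input (ft^3)
LRF = 344 BF / 50.3 ft^3
LRF = 6.84 BF/ft^3

6.84


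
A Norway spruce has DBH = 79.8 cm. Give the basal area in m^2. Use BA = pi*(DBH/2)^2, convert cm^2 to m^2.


Formula: BA = pi * (DBH/2)^2 / 10000  (cm^2 to m^2)
Radius = DBH/2 = 79.8/2 = 39.9 cm
BA = pi * 39.9^2 / 10000
   = 5001.4469 cm^2 / 10000
   = 0.5001 m^2

0.5001


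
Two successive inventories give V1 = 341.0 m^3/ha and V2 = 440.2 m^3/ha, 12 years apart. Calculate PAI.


Formula: PAI = (V_T2 - V_T1) / (T2 - T1)
Volume increment = 440.2 - 341.0 = 99.2 m^3/ha
PAI = 99.2 / 12 = 8.27 m^3/ha/year

8.27


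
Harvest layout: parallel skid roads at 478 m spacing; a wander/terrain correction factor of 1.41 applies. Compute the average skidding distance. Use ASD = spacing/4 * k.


Formula: ASD = (spacing / 4) * correction
Uncorrected distance = spacing / 4 = 478 / 4 = 119.5 m
ASD = 119.5 * 1.41 = 168 m

168


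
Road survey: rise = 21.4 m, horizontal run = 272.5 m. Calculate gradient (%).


Formula: Gradient = rise / run * 100
Gradient = 21.4 / 272.5 * 100 = 7.9%

7.9


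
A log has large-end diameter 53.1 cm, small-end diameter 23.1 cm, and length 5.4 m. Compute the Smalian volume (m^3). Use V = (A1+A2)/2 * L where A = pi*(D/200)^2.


Smalian: V = (A1 + A2)/2 * L,  A = pi*(D/200)^2
A1 = pi*(53.1/200)^2 = 0.221452 m^2
A2 = pi*(23.1/200)^2 = 0.04191 m^2
V = (0.221452+0.04191)/2*5.4 = 0.7111 m^3

0.7111


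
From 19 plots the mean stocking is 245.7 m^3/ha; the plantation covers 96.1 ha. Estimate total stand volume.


Formula: Total Volume = Mean Volume per ha * Total Area
Total Volume = 245.7 m^3/ha * 96.1 ha
Total Volume = 23612 m^3

23612


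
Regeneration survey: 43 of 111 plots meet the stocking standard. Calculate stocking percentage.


Formula: Stocking % = stocked plots / total plots * 100
Stocking = 43 / 111 * 100
Stocking = 0.3874 * 100 = 38.7%

38.7


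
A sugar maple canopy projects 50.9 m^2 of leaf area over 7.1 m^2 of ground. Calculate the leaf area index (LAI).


Formula: LAI = total leaf area / ground area  (dimensionless)
LAI = 50.9 m^2 / 7.1 m^2
LAI = 7.17

7.17


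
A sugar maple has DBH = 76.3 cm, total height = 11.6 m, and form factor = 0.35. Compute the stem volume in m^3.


Formula: V = pi * (DBH/200)^2 * H * ff
Radius = DBH/200 = 76.3/200 = 0.3815 m
Radius^2 = 0.3815^2 = 0.14554225 m^2
V = pi * 0.14554225 * 11.6 * 0.35
V = 1.856 m^3

1.856


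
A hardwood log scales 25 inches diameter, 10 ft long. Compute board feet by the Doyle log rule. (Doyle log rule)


Doyle: BF = (D - 4)^2 * L / 16
Adjusted diameter = 25 - 4 = 21 in
(D-4)^2 = 21^2 = 441
BF = 441 * 10 / 16 = 276 BF

276


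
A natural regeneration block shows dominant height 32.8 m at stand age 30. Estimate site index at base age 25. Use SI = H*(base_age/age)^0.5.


Formula: SI = H_dom * (base_age / age)^0.5
Age ratio = 25 / 30 = 0.83333
sqrt(age_ratio) = 0.91287
SI = 32.8 * 0.91287 = 29.9 m

29.9


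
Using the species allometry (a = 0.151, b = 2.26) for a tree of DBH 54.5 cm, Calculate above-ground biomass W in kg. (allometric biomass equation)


Formula: W = a * DBH^b  (allometric power law)
DBH^b = 54.5^2.26 = 8399.5515
W = 0.151 * 8399.5515 = 1268.3 kg

1268.3


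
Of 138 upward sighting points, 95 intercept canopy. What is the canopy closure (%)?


Formula: Canopy closure = covered points / total points * 100
Closure = 95 / 138 * 100
Closure = 0.6884 * 100 = 68.8%

68.8


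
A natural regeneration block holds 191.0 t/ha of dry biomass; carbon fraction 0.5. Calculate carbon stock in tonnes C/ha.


Formula: Carbon Stock = Biomass * Carbon Fraction
C = 191.0 t/ha * 0.5
C = 95.5 t C/ha

95.5


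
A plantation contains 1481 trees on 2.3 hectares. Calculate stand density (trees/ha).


Formula: Stand Density = N_trees / Area_ha
Density = 1481 trees / 2.3 ha
Density = 644 trees/ha

644


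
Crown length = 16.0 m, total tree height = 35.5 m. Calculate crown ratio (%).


Formula: Crown Ratio = (Crown Length / Total Height) * 100
CR = (16.0 m / 35.5 m) * 100
CR = 0.4507 * 100 = 45.1%

45.1


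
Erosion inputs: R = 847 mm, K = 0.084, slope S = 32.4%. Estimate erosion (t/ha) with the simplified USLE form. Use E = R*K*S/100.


Formula: E = R * K * S / 100  (simplified USLE)
R * K = 847 * 0.084 = 71.148
E = 71.148 * 32.4 / 100 = 23.05 t/ha

23.05


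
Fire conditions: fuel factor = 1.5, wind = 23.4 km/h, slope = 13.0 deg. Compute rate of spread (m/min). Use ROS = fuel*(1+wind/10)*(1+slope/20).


Formula: ROS = fuel * (1 + wind/10) * (1 + slope/20)
Wind factor = 1 + 23.4/10 = 3.34
Slope factor = 1 + 13.0/20 = 1.65
ROS = 1.5 * 3.34 * 1.65 = 8.27 m/min

8.27


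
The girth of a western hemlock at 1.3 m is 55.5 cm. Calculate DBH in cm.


Formula: DBH = C / pi
DBH = 55.5 / pi
pi = 3.14159...
DBH = 17.7 cm

17.7


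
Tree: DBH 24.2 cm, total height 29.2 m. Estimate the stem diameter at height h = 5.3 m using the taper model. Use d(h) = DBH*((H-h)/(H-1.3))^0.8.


Taper: d(h) = DBH * ((H - h) / (H - 1.3))^0.8
Numerator = H - h = 29.2 - 5.3 = 23.9 m
Denominator = H - 1.3 = 29.2 - 1.3 = 27.9 m
Ratio = 23.9 / 27.9 = 0.85663
d = 24.2 * 0.85663^0.8 = 21.4 cm

21.4


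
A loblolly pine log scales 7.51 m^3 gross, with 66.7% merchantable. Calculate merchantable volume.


Formula: MV = V_total * (merchantable_pct / 100)
Merchantable fraction = 66.7% / 100 = 0.667
MV = 7.51 m^3 * 0.667 = 5.009 m^3

5.009


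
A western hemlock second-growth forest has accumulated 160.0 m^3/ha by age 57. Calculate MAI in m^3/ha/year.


Formula: MAI = Total Volume / Stand Age
MAI = 160.0 m^3/ha / 57 years
MAI = 2.81 m^3/ha/year

2.81


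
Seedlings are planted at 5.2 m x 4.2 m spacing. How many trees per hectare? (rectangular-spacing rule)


Formula: TPH = 10000 m^2/ha / (spacing_x * spacing_y)
Area per tree = 5.2 m * 4.2 m = 21.84 m^2
TPH = 10000 / 21.84 = 458 trees/ha

458


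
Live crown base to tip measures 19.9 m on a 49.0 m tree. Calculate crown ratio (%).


Formula: Crown Ratio = (Crown Length / Total Height) * 100
CR = (19.9 m / 49.0 m) * 100
CR = 0.4061 * 100 = 40.6%

40.6


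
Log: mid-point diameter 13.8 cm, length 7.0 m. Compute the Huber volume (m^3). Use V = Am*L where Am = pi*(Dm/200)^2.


Huber: V = Am * L,  Am = pi*(Dm/200)^2
Am = pi*(13.8/200)^2 = 0.014957 m^2
V = 0.014957*7.0 = 0.1047 m^3

0.1047


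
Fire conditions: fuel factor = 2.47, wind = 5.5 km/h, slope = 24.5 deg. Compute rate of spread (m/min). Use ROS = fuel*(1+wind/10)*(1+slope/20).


Formula: ROS = fuel * (1 + wind/10) * (1 + slope/20)
Wind factor = 1 + 5.5/10 = 1.55
Slope factor = 1 + 24.5/20 = 2.225
ROS = 2.47 * 1.55 * 2.225 = 8.52 m/min

8.52


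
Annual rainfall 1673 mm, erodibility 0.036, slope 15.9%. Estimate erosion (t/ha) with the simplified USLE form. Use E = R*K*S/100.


Formula: E = R * K * S / 100  (simplified USLE)
R * K = 1673 * 0.036 = 60.228
E = 60.228 * 15.9 / 100 = 9.58 t/ha

9.58


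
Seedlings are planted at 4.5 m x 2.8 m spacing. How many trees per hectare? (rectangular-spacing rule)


Formula: TPH = 10000 m^2/ha / (spacing_x * spacing_y)
Area per tree = 4.5 m * 2.8 m = 12.6 m^2
TPH = 10000 / 12.6 = 794 trees/ha

794


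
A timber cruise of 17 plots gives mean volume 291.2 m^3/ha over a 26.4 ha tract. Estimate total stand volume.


Formula: Total Volume = Mean Volume per ha * Total Area
Total Volume = 291.2 m^3/ha * 26.4 ha
Total Volume = 7688 m^3

7688


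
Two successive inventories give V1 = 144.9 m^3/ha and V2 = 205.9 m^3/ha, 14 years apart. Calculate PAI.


Formula: PAI = (V_T2 - V_T1) / (T2 - T1)
Volume increment = 205.9 - 144.9 = 61.0 m^3/ha
PAI = 61.0 / 14 = 4.36 m^3/ha/year

4.36


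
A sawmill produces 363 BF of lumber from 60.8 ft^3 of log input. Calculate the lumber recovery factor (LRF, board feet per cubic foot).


Formula: LRF = Lumber Output (BF) / Log Input (ft^3)
LRF = 363 BF / 60.8 ft^3
LRF = 5.97 BF/ft^3

5.97


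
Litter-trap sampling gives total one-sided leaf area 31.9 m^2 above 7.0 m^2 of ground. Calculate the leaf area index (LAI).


Formula: LAI = total leaf area / ground area  (dimensionless)
LAI = 31.9 m^2 / 7.0 m^2
LAI = 4.56

4.56


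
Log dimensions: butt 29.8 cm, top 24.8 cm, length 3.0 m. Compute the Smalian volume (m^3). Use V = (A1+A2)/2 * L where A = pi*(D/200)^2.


Smalian: V = (A1 + A2)/2 * L,  A = pi*(D/200)^2
A1 = pi*(29.8/200)^2 = 0.069746 m^2
A2 = pi*(24.8/200)^2 = 0.048305 m^2
V = (0.069746+0.048305)/2*3.0 = 0.1771 m^3

0.1771


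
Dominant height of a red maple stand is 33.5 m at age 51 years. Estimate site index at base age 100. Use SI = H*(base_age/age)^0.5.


Formula: SI = H_dom * (base_age / age)^0.5
Age ratio = 100 / 51 = 1.96078
sqrt(age_ratio) = 1.40028
SI = 33.5 * 1.40028 = 46.9 m

46.9


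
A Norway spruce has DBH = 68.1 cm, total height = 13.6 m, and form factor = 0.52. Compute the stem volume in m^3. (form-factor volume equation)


Formula: V = pi * (DBH/200)^2 * H * ff
Radius = DBH/200 = 68.1/200 = 0.3405 m
Radius^2 = 0.3405^2 = 0.11594025 m^2
V = pi * 0.11594025 * 13.6 * 0.52
V = 2.576 m^3

2.576


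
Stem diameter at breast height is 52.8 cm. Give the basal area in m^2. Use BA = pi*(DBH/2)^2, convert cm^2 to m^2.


Formula: BA = pi * (DBH/2)^2 / 10000  (cm^2 to m^2)
Radius = DBH/2 = 52.8/2 = 26.4 cm
BA = pi * 26.4^2 / 10000
   = 2189.5644 cm^2 / 10000
   = 0.219 m^2

0.219


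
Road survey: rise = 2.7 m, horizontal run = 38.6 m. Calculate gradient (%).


Formula: Gradient = rise / run * 100
Gradient = 2.7 / 38.6 * 100 = 7.0%

7.0


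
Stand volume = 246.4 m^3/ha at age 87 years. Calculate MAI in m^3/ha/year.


Formula: MAI = Total Volume / Stand Age
MAI = 246.4 m^3/ha / 87 years
MAI = 2.83 m^3/ha/year

2.83


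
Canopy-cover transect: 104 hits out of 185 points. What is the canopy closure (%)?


Formula: Canopy closure = covered points / total points * 100
Closure = 104 / 185 * 100
Closure = 0.5622 * 100 = 56.2%

56.2


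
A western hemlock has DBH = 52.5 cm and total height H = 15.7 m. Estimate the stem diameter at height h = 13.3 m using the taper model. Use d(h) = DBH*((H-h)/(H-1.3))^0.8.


Taper: d(h) = DBH * ((H - h) / (H - 1.3))^0.8
Numerator = H - h = 15.7 - 13.3 = 2.4 m
Denominator = H - 1.3 = 15.7 - 1.3 = 14.4 m
Ratio = 2.4 / 14.4 = 0.16667
d = 52.5 * 0.16667^0.8 = 12.5 cm

12.5


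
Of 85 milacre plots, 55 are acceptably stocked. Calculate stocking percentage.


Formula: Stocking % = stocked plots / total plots * 100
Stocking = 55 / 85 * 100
Stocking = 0.6471 * 100 = 64.7%

64.7


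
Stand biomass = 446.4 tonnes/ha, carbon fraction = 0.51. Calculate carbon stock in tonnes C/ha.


Formula: Carbon Stock = Biomass * Carbon Fraction
C = 446.4 t/ha * 0.51
C = 227.7 t C/ha

227.7


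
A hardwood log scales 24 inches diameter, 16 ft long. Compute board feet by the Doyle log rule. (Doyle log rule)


Doyle: BF = (D - 4)^2 * L / 16
Adjusted diameter = 24 - 4 = 20 in
(D-4)^2 = 20^2 = 400
BF = 400 * 16 / 16 = 400 BF

400


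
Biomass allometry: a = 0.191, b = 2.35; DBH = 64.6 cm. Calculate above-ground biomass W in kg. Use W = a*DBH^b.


Formula: W = a * DBH^b  (allometric power law)
DBH^b = 64.6^2.35 = 17949.2546
W = 0.191 * 17949.2546 = 3428.3 kg

3428.3


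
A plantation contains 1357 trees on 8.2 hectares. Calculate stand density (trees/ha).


Formula: Stand Density = N_trees / Area_ha
Density = 1357 trees / 8.2 ha
Density = 165 trees/ha

165


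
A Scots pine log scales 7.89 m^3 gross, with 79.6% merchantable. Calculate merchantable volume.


Formula: MV = V_total * (merchantable_pct / 100)
Merchantable fraction = 79.6% / 100 = 0.796
MV = 7.89 m^3 * 0.796 = 6.28 m^3

6.28


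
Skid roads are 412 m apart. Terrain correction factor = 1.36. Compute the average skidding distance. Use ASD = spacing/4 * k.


Formula: ASD = (spacing / 4) * correction
Uncorrected distance = spacing / 4 = 412 / 4 = 103 m
ASD = 103 * 1.36 = 140 m

140


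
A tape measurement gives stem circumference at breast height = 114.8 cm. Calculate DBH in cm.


Formula: DBH = C / pi
DBH = 114.8 / pi
pi = 3.14159...
DBH = 36.5 cm

36.5


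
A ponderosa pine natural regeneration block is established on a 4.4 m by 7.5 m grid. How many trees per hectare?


Formula: TPH = 10000 m^2/ha / (spacing_x * spacing_y)
Area per tree = 4.4 m * 7.5 m = 33.0 m^2
TPH = 10000 / 33.0 = 303 trees/ha

303


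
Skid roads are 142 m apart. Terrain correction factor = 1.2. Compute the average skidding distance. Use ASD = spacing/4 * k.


Formula: ASD = (spacing / 4) * correction
Uncorrected distance = spacing / 4 = 142 / 4 = 35.5 m
ASD = 35.5 * 1.2 = 43 m

43


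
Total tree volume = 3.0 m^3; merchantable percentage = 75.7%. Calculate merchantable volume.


Formula: MV = V_total * (merchantable_pct / 100)
Merchantable fraction = 75.7% / 100 = 0.757
MV = 3.0 m^3 * 0.757 = 2.271 m^3

2.271


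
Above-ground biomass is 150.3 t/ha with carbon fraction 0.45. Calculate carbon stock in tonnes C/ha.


Formula: Carbon Stock = Biomass * Carbon Fraction
C = 150.3 t/ha * 0.45
C = 67.6 t C/ha

67.6


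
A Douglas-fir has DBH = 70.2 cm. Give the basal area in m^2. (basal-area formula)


Formula: BA = pi * (DBH/2)^2 / 10000  (cm^2 to m^2)
Radius = DBH/2 = 70.2/2 = 35.1 cm
BA = pi * 35.1^2 / 10000
   = 3870.4736 cm^2 / 10000
   = 0.387 m^2

0.387


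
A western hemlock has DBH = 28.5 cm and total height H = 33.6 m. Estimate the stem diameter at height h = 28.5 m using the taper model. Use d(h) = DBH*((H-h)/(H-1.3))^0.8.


Taper: d(h) = DBH * ((H - h) / (H - 1.3))^0.8
Numerator = H - h = 33.6 - 28.5 = 5.1 m
Denominator = H - 1.3 = 33.6 - 1.3 = 32.3 m
Ratio = 5.1 / 32.3 = 0.15789
d = 28.5 * 0.15789^0.8 = 6.5 cm

6.5


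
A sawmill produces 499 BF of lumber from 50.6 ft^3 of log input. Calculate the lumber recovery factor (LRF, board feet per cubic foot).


Formula: LRF = Lumber Output (BF) / Log Input (ft^3)
LRF = 499 BF / 50.6 ft^3
LRF = 9.86 BF/ft^3

9.86


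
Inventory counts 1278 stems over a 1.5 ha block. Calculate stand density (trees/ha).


Formula: Stand Density = N_trees / Area_ha
Density = 1278 trees / 1.5 ha
Density = 852 trees/ha

852


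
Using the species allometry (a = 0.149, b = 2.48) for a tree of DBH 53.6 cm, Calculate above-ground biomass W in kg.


Formula: W = a * DBH^b  (allometric power law)
DBH^b = 53.6^2.48 = 19423.5532
W = 0.149 * 19423.5532 = 2894.1 kg

2894.1


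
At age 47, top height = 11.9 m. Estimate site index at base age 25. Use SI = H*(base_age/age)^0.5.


Formula: SI = H_dom * (base_age / age)^0.5
Age ratio = 25 / 47 = 0.53191
sqrt(age_ratio) = 0.72932
SI = 11.9 * 0.72932 = 8.7 m

8.7


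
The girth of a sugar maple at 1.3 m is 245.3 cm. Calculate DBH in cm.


Formula: DBH = C / pi
DBH = 245.3 / pi
pi = 3.14159...
DBH = 78.1 cm

78.1


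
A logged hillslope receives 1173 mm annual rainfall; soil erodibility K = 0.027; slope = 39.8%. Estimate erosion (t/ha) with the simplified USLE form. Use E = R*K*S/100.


Formula: E = R * K * S / 100  (simplified USLE)
R * K = 1173 * 0.027 = 31.671
E = 31.671 * 39.8 / 100 = 12.61 t/ha

12.61


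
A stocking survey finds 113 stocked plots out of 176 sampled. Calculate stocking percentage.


Formula: Stocking % = stocked plots / total plots * 100
Stocking = 113 / 176 * 100
Stocking = 0.642 * 100 = 64.2%

64.2


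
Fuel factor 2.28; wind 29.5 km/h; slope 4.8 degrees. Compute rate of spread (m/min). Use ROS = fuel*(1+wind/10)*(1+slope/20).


Formula: ROS = fuel * (1 + wind/10) * (1 + slope/20)
Wind factor = 1 + 29.5/10 = 3.95
Slope factor = 1 + 4.8/20 = 1.24
ROS = 2.28 * 3.95 * 1.24 = 11.17 m/min

11.17


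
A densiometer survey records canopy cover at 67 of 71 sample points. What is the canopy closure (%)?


Formula: Canopy closure = covered points / total points * 100
Closure = 67 / 71 * 100
Closure = 0.9437 * 100 = 94.4%

94.4


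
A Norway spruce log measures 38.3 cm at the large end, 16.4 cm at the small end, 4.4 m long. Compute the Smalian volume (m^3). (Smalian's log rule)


Smalian: V = (A1 + A2)/2 * L,  A = pi*(D/200)^2
A1 = pi*(38.3/200)^2 = 0.115209 m^2
A2 = pi*(16.4/200)^2 = 0.021124 m^2
V = (0.115209+0.021124)/2*4.4 = 0.2999 m^3

0.2999


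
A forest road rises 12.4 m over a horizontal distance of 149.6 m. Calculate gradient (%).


Formula: Gradient = rise / run * 100
Gradient = 12.4 / 149.6 * 100 = 8.3%

8.3


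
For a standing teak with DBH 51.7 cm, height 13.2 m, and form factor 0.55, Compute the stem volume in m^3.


Formula: V = pi * (DBH/200)^2 * H * ff
Radius = DBH/200 = 51.7/200 = 0.2585 m
Radius^2 = 0.2585^2 = 0.06682225 m^2
V = pi * 0.06682225 * 13.2 * 0.55
V = 1.524 m^3

1.524


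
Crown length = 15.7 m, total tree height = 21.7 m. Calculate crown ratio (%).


Formula: Crown Ratio = (Crown Length / Total Height) * 100
CR = (15.7 m / 21.7 m) * 100
CR = 0.7235 * 100 = 72.4%

72.4


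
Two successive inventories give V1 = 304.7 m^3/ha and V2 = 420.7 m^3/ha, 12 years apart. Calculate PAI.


Formula: PAI = (V_T2 - V_T1) / (T2 - T1)
Volume increment = 420.7 - 304.7 = 116.0 m^3/ha
PAI = 116.0 / 12 = 9.67 m^3/ha/year

9.67


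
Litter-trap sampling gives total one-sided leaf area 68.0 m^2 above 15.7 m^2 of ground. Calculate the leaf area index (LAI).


Formula: LAI = total leaf area / ground area  (dimensionless)
LAI = 68.0 m^2 / 15.7 m^2
LAI = 4.33

4.33


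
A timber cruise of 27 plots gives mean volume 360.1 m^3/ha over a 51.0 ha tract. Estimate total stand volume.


Formula: Total Volume = Mean Volume per ha * Total Area
Total Volume = 360.1 m^3/ha * 51.0 ha
Total Volume = 18365 m^3

18365


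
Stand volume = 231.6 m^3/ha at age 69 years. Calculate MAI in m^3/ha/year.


Formula: MAI = Total Volume / Stand Age
MAI = 231.6 m^3/ha / 69 years
MAI = 3.36 m^3/ha/year

3.36


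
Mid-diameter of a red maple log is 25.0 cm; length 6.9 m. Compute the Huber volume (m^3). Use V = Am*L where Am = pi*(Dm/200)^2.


Huber: V = Am * L,  Am = pi*(Dm/200)^2
Am = pi*(25.0/200)^2 = 0.049087 m^2
V = 0.049087*6.9 = 0.3387 m^3

0.3387


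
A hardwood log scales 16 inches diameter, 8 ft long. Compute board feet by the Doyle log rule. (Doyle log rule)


Doyle: BF = (D - 4)^2 * L / 16
Adjusted diameter = 16 - 4 = 12 in
(D-4)^2 = 12^2 = 144
BF = 144 * 8 / 16 = 72 BF

72


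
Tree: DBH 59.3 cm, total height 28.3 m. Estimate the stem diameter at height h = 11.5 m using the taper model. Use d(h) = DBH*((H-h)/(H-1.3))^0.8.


Taper: d(h) = DBH * ((H - h) / (H - 1.3))^0.8
Numerator = H - h = 28.3 - 11.5 = 16.8 m
Denominator = H - 1.3 = 28.3 - 1.3 = 27.0 m
Ratio = 16.8 / 27.0 = 0.62222
d = 59.3 * 0.62222^0.8 = 40.6 cm

40.6


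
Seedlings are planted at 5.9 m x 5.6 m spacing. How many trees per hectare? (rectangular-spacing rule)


Formula: TPH = 10000 m^2/ha / (spacing_x * spacing_y)
Area per tree = 5.9 m * 5.6 m = 33.04 m^2
TPH = 10000 / 33.04 = 303 trees/ha

303


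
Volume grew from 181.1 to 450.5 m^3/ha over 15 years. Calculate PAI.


Formula: PAI = (V_T2 - V_T1) / (T2 - T1)
Volume increment = 450.5 - 181.1 = 269.4 m^3/ha
PAI = 269.4 / 15 = 17.96 m^3/ha/year

17.96


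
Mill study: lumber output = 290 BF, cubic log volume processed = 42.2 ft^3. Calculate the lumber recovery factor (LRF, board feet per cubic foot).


Formula: LRF = Lumber Output (BF) / Log Input (ft^3)
LRF = 290 BF / 42.2 ft^3
LRF = 6.87 BF/ft^3

6.87


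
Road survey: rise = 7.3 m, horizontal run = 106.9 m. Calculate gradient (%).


Formula: Gradient = rise / run * 100
Gradient = 7.3 / 106.9 * 100 = 6.8%

6.8


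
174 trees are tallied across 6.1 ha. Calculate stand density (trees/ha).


Formula: Stand Density = N_trees / Area_ha
Density = 174 trees / 6.1 ha
Density = 29 trees/ha

29


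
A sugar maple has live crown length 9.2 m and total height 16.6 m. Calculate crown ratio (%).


Formula: Crown Ratio = (Crown Length / Total Height) * 100
CR = (9.2 m / 16.6 m) * 100
CR = 0.5542 * 100 = 55.4%

55.4


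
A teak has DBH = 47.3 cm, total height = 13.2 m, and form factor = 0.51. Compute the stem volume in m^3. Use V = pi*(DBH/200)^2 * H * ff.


Formula: V = pi * (DBH/200)^2 * H * ff
Radius = DBH/200 = 47.3/200 = 0.2365 m
Radius^2 = 0.2365^2 = 0.05593225 m^2
V = pi * 0.05593225 * 13.2 * 0.51
V = 1.183 m^3

1.183


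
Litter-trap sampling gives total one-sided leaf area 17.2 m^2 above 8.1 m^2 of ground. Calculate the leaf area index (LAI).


Formula: LAI = total leaf area / ground area  (dimensionless)
LAI = 17.2 m^2 / 8.1 m^2
LAI = 2.12

2.12


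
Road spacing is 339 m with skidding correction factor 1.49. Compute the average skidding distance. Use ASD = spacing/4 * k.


Formula: ASD = (spacing / 4) * correction
Uncorrected distance = spacing / 4 = 339 / 4 = 84.75 m
ASD = 84.75 * 1.49 = 126 m

126


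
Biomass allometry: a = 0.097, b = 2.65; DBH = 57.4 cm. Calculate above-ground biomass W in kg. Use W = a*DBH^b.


Formula: W = a * DBH^b  (allometric power law)
DBH^b = 57.4^2.65 = 45826.4816
W = 0.097 * 45826.4816 = 4445.2 kg

4445.2


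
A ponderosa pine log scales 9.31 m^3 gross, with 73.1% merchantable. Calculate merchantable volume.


Formula: MV = V_total * (merchantable_pct / 100)
Merchantable fraction = 73.1% / 100 = 0.731
MV = 9.31 m^3 * 0.731 = 6.806 m^3

6.806


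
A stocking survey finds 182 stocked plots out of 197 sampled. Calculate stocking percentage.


Formula: Stocking % = stocked plots / total plots * 100
Stocking = 182 / 197 * 100
Stocking = 0.9239 * 100 = 92.4%

92.4


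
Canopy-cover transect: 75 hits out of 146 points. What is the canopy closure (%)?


Formula: Canopy closure = covered points / total points * 100
Closure = 75 / 146 * 100
Closure = 0.5137 * 100 = 51.4%

51.4


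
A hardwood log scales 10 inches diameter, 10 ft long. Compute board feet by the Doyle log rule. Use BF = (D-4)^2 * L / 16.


Doyle: BF = (D - 4)^2 * L / 16
Adjusted diameter = 10 - 4 = 6 in
(D-4)^2 = 6^2 = 36
BF = 36 * 10 / 16 = 23 BF

23


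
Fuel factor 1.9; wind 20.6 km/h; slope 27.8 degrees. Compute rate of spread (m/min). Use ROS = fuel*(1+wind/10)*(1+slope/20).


Formula: ROS = fuel * (1 + wind/10) * (1 + slope/20)
Wind factor = 1 + 20.6/10 = 3.06
Slope factor = 1 + 27.8/20 = 2.39
ROS = 1.9 * 3.06 * 2.39 = 13.9 m/min

13.9


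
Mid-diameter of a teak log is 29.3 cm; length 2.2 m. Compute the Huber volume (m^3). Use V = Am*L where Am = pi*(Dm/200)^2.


Huber: V = Am * L,  Am = pi*(Dm/200)^2
Am = pi*(29.3/200)^2 = 0.067426 m^2
V = 0.067426*2.2 = 0.1483 m^3

0.1483


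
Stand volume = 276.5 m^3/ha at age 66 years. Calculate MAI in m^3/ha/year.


Formula: MAI = Total Volume / Stand Age
MAI = 276.5 m^3/ha / 66 years
MAI = 4.19 m^3/ha/year

4.19


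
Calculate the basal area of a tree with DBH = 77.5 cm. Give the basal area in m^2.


Formula: BA = pi * (DBH/2)^2 / 10000  (cm^2 to m^2)
Radius = DBH/2 = 77.5/2 = 38.75 cm
BA = pi * 38.75^2 / 10000
   = 4717.2977 cm^2 / 10000
   = 0.4717 m^2

0.4717


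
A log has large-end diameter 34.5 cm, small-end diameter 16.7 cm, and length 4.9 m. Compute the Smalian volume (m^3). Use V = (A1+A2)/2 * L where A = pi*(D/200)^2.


Smalian: V = (A1 + A2)/2 * L,  A = pi*(D/200)^2
A1 = pi*(34.5/200)^2 = 0.093482 m^2
A2 = pi*(16.7/200)^2 = 0.021904 m^2
V = (0.093482+0.021904)/2*4.9 = 0.2827 m^3

0.2827


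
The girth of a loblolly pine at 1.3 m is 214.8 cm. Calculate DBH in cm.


Formula: DBH = C / pi
DBH = 214.8 / pi
pi = 3.14159...
DBH = 68.4 cm

68.4


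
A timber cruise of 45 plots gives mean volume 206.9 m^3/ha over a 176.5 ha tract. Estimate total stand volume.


Formula: Total Volume = Mean Volume per ha * Total Area
Total Volume = 206.9 m^3/ha * 176.5 ha
Total Volume = 36518 m^3

36518


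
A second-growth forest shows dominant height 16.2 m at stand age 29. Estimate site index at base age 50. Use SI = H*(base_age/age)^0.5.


Formula: SI = H_dom * (base_age / age)^0.5
Age ratio = 50 / 29 = 1.72414
sqrt(age_ratio) = 1.31306
SI = 16.2 * 1.31306 = 21.3 m

21.3


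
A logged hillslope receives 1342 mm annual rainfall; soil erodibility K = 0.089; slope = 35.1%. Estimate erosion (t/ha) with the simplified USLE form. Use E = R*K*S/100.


Formula: E = R * K * S / 100  (simplified USLE)
R * K = 1342 * 0.089 = 119.438
E = 119.438 * 35.1 / 100 = 41.92 t/ha

41.92


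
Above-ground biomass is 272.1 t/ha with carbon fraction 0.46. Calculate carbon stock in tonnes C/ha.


Formula: Carbon Stock = Biomass * Carbon Fraction
C = 272.1 t/ha * 0.46
C = 125.2 t C/ha

125.2


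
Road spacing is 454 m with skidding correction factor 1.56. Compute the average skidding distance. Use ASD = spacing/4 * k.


Formula: ASD = (spacing / 4) * correction
Uncorrected distance = spacing / 4 = 454 / 4 = 113.5 m
ASD = 113.5 * 1.56 = 177 m

177


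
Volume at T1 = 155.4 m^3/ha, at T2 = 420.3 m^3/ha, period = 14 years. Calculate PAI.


Formula: PAI = (V_T2 - V_T1) / (T2 - T1)
Volume increment = 420.3 - 155.4 = 264.9 m^3/ha
PAI = 264.9 / 14 = 18.92 m^3/ha/year

18.92


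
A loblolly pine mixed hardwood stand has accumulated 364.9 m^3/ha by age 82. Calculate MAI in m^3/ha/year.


Formula: MAI = Total Volume / Stand Age
MAI = 364.9 m^3/ha / 82 years
MAI = 4.45 m^3/ha/year

4.45


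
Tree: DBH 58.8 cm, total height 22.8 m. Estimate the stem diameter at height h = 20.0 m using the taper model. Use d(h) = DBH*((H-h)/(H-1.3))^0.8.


Taper: d(h) = DBH * ((H - h) / (H - 1.3))^0.8
Numerator = H - h = 22.8 - 20.0 = 2.8 m
Denominator = H - 1.3 = 22.8 - 1.3 = 21.5 m
Ratio = 2.8 / 21.5 = 0.13023
d = 58.8 * 0.13023^0.8 = 11.5 cm

11.5


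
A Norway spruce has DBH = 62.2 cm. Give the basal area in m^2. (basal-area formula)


Formula: BA = pi * (DBH/2)^2 / 10000  (cm^2 to m^2)
Radius = DBH/2 = 62.2/2 = 31.1 cm
BA = pi * 31.1^2 / 10000
   = 3038.5798 cm^2 / 10000
   = 0.3039 m^2

0.3039


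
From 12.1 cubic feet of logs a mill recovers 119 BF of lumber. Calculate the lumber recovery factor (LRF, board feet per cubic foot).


Formula: LRF = Lumber Output (BF) / Log Input (ft^3)
LRF = 119 BF / 12.1 ft^3
LRF = 9.83 BF/ft^3

9.83


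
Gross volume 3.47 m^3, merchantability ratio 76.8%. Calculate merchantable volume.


Formula: MV = V_total * (merchantable_pct / 100)
Merchantable fraction = 76.8% / 100 = 0.768
MV = 3.47 m^3 * 0.768 = 2.665 m^3

2.665


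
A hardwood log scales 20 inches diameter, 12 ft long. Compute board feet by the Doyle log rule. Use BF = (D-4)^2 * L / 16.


Doyle: BF = (D - 4)^2 * L / 16
Adjusted diameter = 20 - 4 = 16 in
(D-4)^2 = 16^2 = 256
BF = 256 * 12 / 16 = 192 BF

192


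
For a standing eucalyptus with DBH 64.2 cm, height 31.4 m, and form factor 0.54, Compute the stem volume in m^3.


Formula: V = pi * (DBH/200)^2 * H * ff
Radius = DBH/200 = 64.2/200 = 0.321 m
Radius^2 = 0.321^2 = 0.103041 m^2
V = pi * 0.103041 * 31.4 * 0.54
V = 5.489 m^3

5.489


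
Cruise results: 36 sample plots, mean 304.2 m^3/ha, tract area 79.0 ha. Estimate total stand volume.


Formula: Total Volume = Mean Volume per ha * Total Area
Total Volume = 304.2 m^3/ha * 79.0 ha
Total Volume = 24032 m^3

24032


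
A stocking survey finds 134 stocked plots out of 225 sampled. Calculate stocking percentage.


Formula: Stocking % = stocked plots / total plots * 100
Stocking = 134 / 225 * 100
Stocking = 0.5956 * 100 = 59.6%

59.6


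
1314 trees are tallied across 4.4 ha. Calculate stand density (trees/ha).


Formula: Stand Density = N_trees / Area_ha
Density = 1314 trees / 4.4 ha
Density = 299 trees/ha

299


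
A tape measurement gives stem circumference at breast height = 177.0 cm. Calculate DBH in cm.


Formula: DBH = C / pi
DBH = 177.0 / pi
pi = 3.14159...
DBH = 56.3 cm

56.3


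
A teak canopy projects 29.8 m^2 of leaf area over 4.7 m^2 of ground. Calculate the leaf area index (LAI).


Formula: LAI = total leaf area / ground area  (dimensionless)
LAI = 29.8 m^2 / 4.7 m^2
LAI = 6.34

6.34


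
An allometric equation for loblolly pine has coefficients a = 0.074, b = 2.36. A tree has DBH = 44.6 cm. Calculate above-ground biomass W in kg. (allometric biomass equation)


Formula: W = a * DBH^b  (allometric power law)
DBH^b = 44.6^2.36 = 7806.0309
W = 0.074 * 7806.0309 = 577.6 kg

577.6


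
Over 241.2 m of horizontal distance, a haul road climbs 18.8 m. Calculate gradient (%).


Formula: Gradient = rise / run * 100
Gradient = 18.8 / 241.2 * 100 = 7.8%

7.8


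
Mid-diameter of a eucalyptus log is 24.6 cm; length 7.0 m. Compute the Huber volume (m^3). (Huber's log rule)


Huber: V = Am * L,  Am = pi*(Dm/200)^2
Am = pi*(24.6/200)^2 = 0.047529 m^2
V = 0.047529*7.0 = 0.3327 m^3

0.3327


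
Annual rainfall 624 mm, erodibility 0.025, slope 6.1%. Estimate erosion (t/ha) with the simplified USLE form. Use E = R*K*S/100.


Formula: E = R * K * S / 100  (simplified USLE)
R * K = 624 * 0.025 = 15.6
E = 15.6 * 6.1 / 100 = 0.95 t/ha

0.95


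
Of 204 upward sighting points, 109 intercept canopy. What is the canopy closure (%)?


Formula: Canopy closure = covered points / total points * 100
Closure = 109 / 204 * 100
Closure = 0.5343 * 100 = 53.4%

53.4


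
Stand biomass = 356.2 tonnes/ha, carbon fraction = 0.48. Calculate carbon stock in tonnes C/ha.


Formula: Carbon Stock = Biomass * Carbon Fraction
C = 356.2 t/ha * 0.48
C = 171.0 t C/ha

171.0


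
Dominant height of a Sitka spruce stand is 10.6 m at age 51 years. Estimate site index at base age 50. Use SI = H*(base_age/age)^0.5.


Formula: SI = H_dom * (base_age / age)^0.5
Age ratio = 50 / 51 = 0.98039
sqrt(age_ratio) = 0.99015
SI = 10.6 * 0.99015 = 10.5 m

10.5


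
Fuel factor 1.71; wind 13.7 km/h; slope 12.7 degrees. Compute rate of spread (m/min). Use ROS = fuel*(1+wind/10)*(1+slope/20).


Formula: ROS = fuel * (1 + wind/10) * (1 + slope/20)
Wind factor = 1 + 13.7/10 = 2.37
Slope factor = 1 + 12.7/20 = 1.635
ROS = 1.71 * 2.37 * 1.635 = 6.63 m/min

6.63


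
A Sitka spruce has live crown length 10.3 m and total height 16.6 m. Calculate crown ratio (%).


Formula: Crown Ratio = (Crown Length / Total Height) * 100
CR = (10.3 m / 16.6 m) * 100
CR = 0.6205 * 100 = 62.0%

62.0


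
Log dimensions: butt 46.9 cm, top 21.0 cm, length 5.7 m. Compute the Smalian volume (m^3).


Smalian: V = (A1 + A2)/2 * L,  A = pi*(D/200)^2
A1 = pi*(46.9/200)^2 = 0.172757 m^2
A2 = pi*(21.0/200)^2 = 0.034636 m^2
V = (0.172757+0.034636)/2*5.7 = 0.5911 m^3

0.5911


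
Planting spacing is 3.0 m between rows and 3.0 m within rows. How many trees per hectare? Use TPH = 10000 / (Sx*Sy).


Formula: TPH = 10000 m^2/ha / (spacing_x * spacing_y)
Area per tree = 3.0 m * 3.0 m = 9.0 m^2
TPH = 10000 / 9.0 = 1111 trees/ha

1111


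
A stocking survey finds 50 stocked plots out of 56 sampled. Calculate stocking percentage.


Formula: Stocking % = stocked plots / total plots * 100
Stocking = 50 / 56 * 100
Stocking = 0.8929 * 100 = 89.3%

89.3


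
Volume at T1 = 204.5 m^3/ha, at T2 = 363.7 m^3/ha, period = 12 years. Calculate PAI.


Formula: PAI = (V_T2 - V_T1) / (T2 - T1)
Volume increment = 363.7 - 204.5 = 159.2 m^3/ha
PAI = 159.2 / 12 = 13.27 m^3/ha/year

13.27


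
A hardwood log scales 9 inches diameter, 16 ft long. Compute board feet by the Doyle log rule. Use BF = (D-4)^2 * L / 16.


Doyle: BF = (D - 4)^2 * L / 16
Adjusted diameter = 9 - 4 = 5 in
(D-4)^2 = 5^2 = 25
BF = 25 * 16 / 16 = 25 BF

25


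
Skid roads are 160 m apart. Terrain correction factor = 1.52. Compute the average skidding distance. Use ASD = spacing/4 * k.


Formula: ASD = (spacing / 4) * correction
Uncorrected distance = spacing / 4 = 160 / 4 = 40 m
ASD = 40 * 1.52 = 61 m

61


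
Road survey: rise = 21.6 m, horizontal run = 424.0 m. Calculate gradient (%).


Formula: Gradient = rise / run * 100
Gradient = 21.6 / 424.0 * 100 = 5.1%

5.1


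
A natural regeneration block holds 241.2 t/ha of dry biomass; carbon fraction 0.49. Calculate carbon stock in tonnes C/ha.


Formula: Carbon Stock = Biomass * Carbon Fraction
C = 241.2 t/ha * 0.49
C = 118.2 t C/ha

118.2


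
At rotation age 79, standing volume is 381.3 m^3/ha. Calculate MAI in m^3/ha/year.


Formula: MAI = Total Volume / Stand Age
MAI = 381.3 m^3/ha / 79 years
MAI = 4.83 m^3/ha/year

4.83


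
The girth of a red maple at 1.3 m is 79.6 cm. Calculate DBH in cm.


Formula: DBH = C / pi
DBH = 79.6 / pi
pi = 3.14159...
DBH = 25.3 cm

25.3


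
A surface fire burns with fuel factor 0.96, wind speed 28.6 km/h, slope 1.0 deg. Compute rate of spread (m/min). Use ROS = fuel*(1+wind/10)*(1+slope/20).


Formula: ROS = fuel * (1 + wind/10) * (1 + slope/20)
Wind factor = 1 + 28.6/10 = 3.86
Slope factor = 1 + 1.0/20 = 1.05
ROS = 0.96 * 3.86 * 1.05 = 3.89 m/min

3.89


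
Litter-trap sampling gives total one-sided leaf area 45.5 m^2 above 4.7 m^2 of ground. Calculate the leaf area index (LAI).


Formula: LAI = total leaf area / ground area  (dimensionless)
LAI = 45.5 m^2 / 4.7 m^2
LAI = 9.68

9.68


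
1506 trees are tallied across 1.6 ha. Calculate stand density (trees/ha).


Formula: Stand Density = N_trees / Area_ha
Density = 1506 trees / 1.6 ha
Density = 941 trees/ha

941


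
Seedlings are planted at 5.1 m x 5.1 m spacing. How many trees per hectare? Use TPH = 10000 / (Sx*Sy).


Formula: TPH = 10000 m^2/ha / (spacing_x * spacing_y)
Area per tree = 5.1 m * 5.1 m = 26.01 m^2
TPH = 10000 / 26.01 = 384 trees/ha

384


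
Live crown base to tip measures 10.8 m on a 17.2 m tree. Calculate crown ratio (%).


Formula: Crown Ratio = (Crown Length / Total Height) * 100
CR = (10.8 m / 17.2 m) * 100
CR = 0.6279 * 100 = 62.8%

62.8


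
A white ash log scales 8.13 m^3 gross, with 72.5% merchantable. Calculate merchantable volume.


Formula: MV = V_total * (merchantable_pct / 100)
Merchantable fraction = 72.5% / 100 = 0.725
MV = 8.13 m^3 * 0.725 = 5.894 m^3

5.894


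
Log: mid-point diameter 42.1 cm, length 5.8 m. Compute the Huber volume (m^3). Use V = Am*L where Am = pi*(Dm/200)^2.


Huber: V = Am * L,  Am = pi*(Dm/200)^2
Am = pi*(42.1/200)^2 = 0.139205 m^2
V = 0.139205*5.8 = 0.8074 m^3

0.8074
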